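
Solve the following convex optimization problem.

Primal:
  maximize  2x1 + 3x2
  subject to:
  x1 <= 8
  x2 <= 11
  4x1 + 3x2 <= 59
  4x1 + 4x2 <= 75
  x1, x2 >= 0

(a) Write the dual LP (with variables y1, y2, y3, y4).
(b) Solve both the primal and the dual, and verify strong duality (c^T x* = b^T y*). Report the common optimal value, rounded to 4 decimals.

The standard primal-dual pair for 'max c^T x s.t. A x <= b, x >= 0' is:
  Dual:  min b^T y  s.t.  A^T y >= c,  y >= 0.

So the dual LP is:
  minimize  8y1 + 11y2 + 59y3 + 75y4
  subject to:
    y1 + 4y3 + 4y4 >= 2
    y2 + 3y3 + 4y4 >= 3
    y1, y2, y3, y4 >= 0

Solving the primal: x* = (6.5, 11).
  primal value c^T x* = 46.
Solving the dual: y* = (0, 1.5, 0.5, 0).
  dual value b^T y* = 46.
Strong duality: c^T x* = b^T y*. Confirmed.

46


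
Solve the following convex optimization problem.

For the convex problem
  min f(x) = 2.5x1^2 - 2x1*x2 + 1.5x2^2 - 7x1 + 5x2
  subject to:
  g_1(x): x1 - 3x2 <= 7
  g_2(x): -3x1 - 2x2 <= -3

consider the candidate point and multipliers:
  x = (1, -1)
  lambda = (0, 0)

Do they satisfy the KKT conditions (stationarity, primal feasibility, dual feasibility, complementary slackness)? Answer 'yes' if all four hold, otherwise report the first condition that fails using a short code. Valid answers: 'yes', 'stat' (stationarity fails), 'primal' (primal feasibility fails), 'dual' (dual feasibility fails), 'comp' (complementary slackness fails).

Gradient of f: grad f(x) = Q x + c = (0, 0)
Constraint values g_i(x) = a_i^T x - b_i:
  g_1((1, -1)) = -3
  g_2((1, -1)) = 2
Stationarity residual: grad f(x) + sum_i lambda_i a_i = (0, 0)
  -> stationarity OK
Primal feasibility (all g_i <= 0): FAILS
Dual feasibility (all lambda_i >= 0): OK
Complementary slackness (lambda_i * g_i(x) = 0 for all i): OK

Verdict: the first failing condition is primal_feasibility -> primal.

primal


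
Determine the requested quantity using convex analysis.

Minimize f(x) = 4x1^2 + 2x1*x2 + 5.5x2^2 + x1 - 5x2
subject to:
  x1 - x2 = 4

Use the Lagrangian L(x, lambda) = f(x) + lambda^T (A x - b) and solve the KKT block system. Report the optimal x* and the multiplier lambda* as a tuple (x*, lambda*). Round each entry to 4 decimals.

Form the Lagrangian:
  L(x, lambda) = (1/2) x^T Q x + c^T x + lambda^T (A x - b)
Stationarity (grad_x L = 0): Q x + c + A^T lambda = 0.
Primal feasibility: A x = b.

This gives the KKT block system:
  [ Q   A^T ] [ x     ]   [-c ]
  [ A    0  ] [ lambda ] = [ b ]

Solving the linear system:
  x*      = (2.4348, -1.5652)
  lambda* = (-17.3478)
  f(x*)   = 39.8261

x* = (2.4348, -1.5652), lambda* = (-17.3478)


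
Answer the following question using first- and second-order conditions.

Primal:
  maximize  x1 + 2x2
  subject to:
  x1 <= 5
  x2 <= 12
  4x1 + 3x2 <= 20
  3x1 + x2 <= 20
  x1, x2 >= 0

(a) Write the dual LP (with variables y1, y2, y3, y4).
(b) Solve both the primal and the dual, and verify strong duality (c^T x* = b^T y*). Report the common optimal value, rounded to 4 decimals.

The standard primal-dual pair for 'max c^T x s.t. A x <= b, x >= 0' is:
  Dual:  min b^T y  s.t.  A^T y >= c,  y >= 0.

So the dual LP is:
  minimize  5y1 + 12y2 + 20y3 + 20y4
  subject to:
    y1 + 4y3 + 3y4 >= 1
    y2 + 3y3 + y4 >= 2
    y1, y2, y3, y4 >= 0

Solving the primal: x* = (0, 6.6667).
  primal value c^T x* = 13.3333.
Solving the dual: y* = (0, 0, 0.6667, 0).
  dual value b^T y* = 13.3333.
Strong duality: c^T x* = b^T y*. Confirmed.

13.3333


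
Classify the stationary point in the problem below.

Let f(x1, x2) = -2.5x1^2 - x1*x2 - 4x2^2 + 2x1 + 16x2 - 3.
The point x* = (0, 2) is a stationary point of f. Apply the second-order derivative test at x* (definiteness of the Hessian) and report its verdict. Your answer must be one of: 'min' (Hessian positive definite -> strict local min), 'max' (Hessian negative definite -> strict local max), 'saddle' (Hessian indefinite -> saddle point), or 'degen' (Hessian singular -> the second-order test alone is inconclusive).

Compute the Hessian H = grad^2 f:
  H = [[-5, -1], [-1, -8]]
Verify stationarity: grad f(x*) = H x* + g = (0, 0).
Eigenvalues of H: -8.3028, -4.6972.
Both eigenvalues < 0, so H is negative definite -> x* is a strict local max.

max


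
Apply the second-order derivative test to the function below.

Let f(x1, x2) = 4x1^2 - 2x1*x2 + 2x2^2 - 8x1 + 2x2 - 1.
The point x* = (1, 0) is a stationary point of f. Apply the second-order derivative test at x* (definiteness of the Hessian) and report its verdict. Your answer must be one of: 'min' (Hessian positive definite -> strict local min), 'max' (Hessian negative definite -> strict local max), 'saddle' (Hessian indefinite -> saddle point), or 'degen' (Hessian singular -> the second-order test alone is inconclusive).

Compute the Hessian H = grad^2 f:
  H = [[8, -2], [-2, 4]]
Verify stationarity: grad f(x*) = H x* + g = (0, 0).
Eigenvalues of H: 3.1716, 8.8284.
Both eigenvalues > 0, so H is positive definite -> x* is a strict local min.

min


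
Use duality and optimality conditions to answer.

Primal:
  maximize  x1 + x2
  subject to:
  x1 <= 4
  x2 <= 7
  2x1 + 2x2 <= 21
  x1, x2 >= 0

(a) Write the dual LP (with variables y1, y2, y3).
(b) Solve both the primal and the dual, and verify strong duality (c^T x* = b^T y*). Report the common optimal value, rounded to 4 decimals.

The standard primal-dual pair for 'max c^T x s.t. A x <= b, x >= 0' is:
  Dual:  min b^T y  s.t.  A^T y >= c,  y >= 0.

So the dual LP is:
  minimize  4y1 + 7y2 + 21y3
  subject to:
    y1 + 2y3 >= 1
    y2 + 2y3 >= 1
    y1, y2, y3 >= 0

Solving the primal: x* = (3.5, 7).
  primal value c^T x* = 10.5.
Solving the dual: y* = (0, 0, 0.5).
  dual value b^T y* = 10.5.
Strong duality: c^T x* = b^T y*. Confirmed.

10.5


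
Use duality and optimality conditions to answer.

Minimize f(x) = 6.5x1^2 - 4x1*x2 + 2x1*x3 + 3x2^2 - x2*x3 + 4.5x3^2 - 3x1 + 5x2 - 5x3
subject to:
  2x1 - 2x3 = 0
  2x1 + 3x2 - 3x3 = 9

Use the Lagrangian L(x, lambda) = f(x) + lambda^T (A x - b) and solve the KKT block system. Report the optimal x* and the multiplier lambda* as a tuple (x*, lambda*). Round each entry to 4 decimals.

Form the Lagrangian:
  L(x, lambda) = (1/2) x^T Q x + c^T x + lambda^T (A x - b)
Stationarity (grad_x L = 0): Q x + c + A^T lambda = 0.
Primal feasibility: A x = b.

This gives the KKT block system:
  [ Q   A^T ] [ x     ]   [-c ]
  [ A    0  ] [ lambda ] = [ b ]

Solving the linear system:
  x*      = (0.6571, 3.219, 0.6571)
  lambda* = (10.019, -7.0095)
  f(x*)   = 36.9619

x* = (0.6571, 3.219, 0.6571), lambda* = (10.019, -7.0095)


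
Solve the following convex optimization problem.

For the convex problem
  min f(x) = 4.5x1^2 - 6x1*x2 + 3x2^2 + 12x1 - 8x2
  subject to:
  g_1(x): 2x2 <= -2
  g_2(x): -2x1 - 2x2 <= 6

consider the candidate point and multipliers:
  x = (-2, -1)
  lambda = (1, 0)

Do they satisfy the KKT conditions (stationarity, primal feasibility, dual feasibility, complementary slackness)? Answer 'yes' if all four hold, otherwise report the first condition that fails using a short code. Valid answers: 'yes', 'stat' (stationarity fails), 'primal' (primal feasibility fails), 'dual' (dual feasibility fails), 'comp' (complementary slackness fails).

Gradient of f: grad f(x) = Q x + c = (0, -2)
Constraint values g_i(x) = a_i^T x - b_i:
  g_1((-2, -1)) = 0
  g_2((-2, -1)) = 0
Stationarity residual: grad f(x) + sum_i lambda_i a_i = (0, 0)
  -> stationarity OK
Primal feasibility (all g_i <= 0): OK
Dual feasibility (all lambda_i >= 0): OK
Complementary slackness (lambda_i * g_i(x) = 0 for all i): OK

Verdict: yes, KKT holds.

yes


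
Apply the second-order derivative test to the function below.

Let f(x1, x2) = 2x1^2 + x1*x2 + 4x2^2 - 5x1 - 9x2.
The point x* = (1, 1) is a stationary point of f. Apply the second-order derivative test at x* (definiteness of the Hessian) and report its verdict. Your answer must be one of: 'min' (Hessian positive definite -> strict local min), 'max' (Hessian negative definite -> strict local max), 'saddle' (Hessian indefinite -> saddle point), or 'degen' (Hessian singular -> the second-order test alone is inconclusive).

Compute the Hessian H = grad^2 f:
  H = [[4, 1], [1, 8]]
Verify stationarity: grad f(x*) = H x* + g = (0, 0).
Eigenvalues of H: 3.7639, 8.2361.
Both eigenvalues > 0, so H is positive definite -> x* is a strict local min.

min


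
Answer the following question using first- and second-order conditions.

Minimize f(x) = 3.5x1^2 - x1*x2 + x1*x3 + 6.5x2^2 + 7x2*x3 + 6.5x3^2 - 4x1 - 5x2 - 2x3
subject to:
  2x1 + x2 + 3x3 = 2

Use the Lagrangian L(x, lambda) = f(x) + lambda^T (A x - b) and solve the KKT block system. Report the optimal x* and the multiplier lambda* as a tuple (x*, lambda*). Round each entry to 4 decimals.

Form the Lagrangian:
  L(x, lambda) = (1/2) x^T Q x + c^T x + lambda^T (A x - b)
Stationarity (grad_x L = 0): Q x + c + A^T lambda = 0.
Primal feasibility: A x = b.

This gives the KKT block system:
  [ Q   A^T ] [ x     ]   [-c ]
  [ A    0  ] [ lambda ] = [ b ]

Solving the linear system:
  x*      = (0.8217, 0.5228, -0.0554)
  lambda* = (-0.587)
  f(x*)   = -2.3082

x* = (0.8217, 0.5228, -0.0554), lambda* = (-0.587)


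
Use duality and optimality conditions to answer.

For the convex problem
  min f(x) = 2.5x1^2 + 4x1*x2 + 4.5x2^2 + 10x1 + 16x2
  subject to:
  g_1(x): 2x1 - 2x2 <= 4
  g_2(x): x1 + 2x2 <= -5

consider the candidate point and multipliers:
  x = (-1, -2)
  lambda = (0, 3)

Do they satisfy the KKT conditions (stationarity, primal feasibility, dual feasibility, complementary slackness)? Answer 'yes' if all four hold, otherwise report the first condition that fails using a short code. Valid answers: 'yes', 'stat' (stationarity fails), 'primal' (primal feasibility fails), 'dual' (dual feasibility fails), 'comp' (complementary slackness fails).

Gradient of f: grad f(x) = Q x + c = (-3, -6)
Constraint values g_i(x) = a_i^T x - b_i:
  g_1((-1, -2)) = -2
  g_2((-1, -2)) = 0
Stationarity residual: grad f(x) + sum_i lambda_i a_i = (0, 0)
  -> stationarity OK
Primal feasibility (all g_i <= 0): OK
Dual feasibility (all lambda_i >= 0): OK
Complementary slackness (lambda_i * g_i(x) = 0 for all i): OK

Verdict: yes, KKT holds.

yes


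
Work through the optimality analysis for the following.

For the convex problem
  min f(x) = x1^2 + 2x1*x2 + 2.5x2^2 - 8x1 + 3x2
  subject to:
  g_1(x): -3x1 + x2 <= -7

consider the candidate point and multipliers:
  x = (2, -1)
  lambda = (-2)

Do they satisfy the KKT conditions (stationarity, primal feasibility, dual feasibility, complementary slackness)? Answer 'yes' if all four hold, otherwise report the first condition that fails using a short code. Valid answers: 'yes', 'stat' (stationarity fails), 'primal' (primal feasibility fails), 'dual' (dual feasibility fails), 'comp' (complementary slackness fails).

Gradient of f: grad f(x) = Q x + c = (-6, 2)
Constraint values g_i(x) = a_i^T x - b_i:
  g_1((2, -1)) = 0
Stationarity residual: grad f(x) + sum_i lambda_i a_i = (0, 0)
  -> stationarity OK
Primal feasibility (all g_i <= 0): OK
Dual feasibility (all lambda_i >= 0): FAILS
Complementary slackness (lambda_i * g_i(x) = 0 for all i): OK

Verdict: the first failing condition is dual_feasibility -> dual.

dual


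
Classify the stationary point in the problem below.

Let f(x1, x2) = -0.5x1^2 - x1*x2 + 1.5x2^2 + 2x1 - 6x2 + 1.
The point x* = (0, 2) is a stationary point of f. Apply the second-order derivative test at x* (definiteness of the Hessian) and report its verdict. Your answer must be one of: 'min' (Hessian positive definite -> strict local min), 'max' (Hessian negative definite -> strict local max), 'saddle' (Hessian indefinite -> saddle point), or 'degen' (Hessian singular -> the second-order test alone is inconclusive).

Compute the Hessian H = grad^2 f:
  H = [[-1, -1], [-1, 3]]
Verify stationarity: grad f(x*) = H x* + g = (0, 0).
Eigenvalues of H: -1.2361, 3.2361.
Eigenvalues have mixed signs, so H is indefinite -> x* is a saddle point.

saddle


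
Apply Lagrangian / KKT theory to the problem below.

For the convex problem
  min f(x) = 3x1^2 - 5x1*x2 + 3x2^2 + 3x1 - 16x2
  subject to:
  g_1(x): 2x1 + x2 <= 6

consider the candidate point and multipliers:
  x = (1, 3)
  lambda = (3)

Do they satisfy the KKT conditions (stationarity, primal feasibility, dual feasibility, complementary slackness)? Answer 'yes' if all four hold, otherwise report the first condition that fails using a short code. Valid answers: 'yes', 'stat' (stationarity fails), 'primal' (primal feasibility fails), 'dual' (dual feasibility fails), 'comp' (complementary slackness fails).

Gradient of f: grad f(x) = Q x + c = (-6, -3)
Constraint values g_i(x) = a_i^T x - b_i:
  g_1((1, 3)) = -1
Stationarity residual: grad f(x) + sum_i lambda_i a_i = (0, 0)
  -> stationarity OK
Primal feasibility (all g_i <= 0): OK
Dual feasibility (all lambda_i >= 0): OK
Complementary slackness (lambda_i * g_i(x) = 0 for all i): FAILS

Verdict: the first failing condition is complementary_slackness -> comp.

comp


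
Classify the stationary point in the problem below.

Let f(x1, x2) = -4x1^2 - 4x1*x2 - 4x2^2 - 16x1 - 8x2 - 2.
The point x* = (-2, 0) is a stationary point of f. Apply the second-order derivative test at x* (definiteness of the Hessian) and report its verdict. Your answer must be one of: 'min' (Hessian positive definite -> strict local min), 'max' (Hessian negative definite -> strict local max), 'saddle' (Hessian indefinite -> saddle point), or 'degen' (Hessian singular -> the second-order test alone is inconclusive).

Compute the Hessian H = grad^2 f:
  H = [[-8, -4], [-4, -8]]
Verify stationarity: grad f(x*) = H x* + g = (0, 0).
Eigenvalues of H: -12, -4.
Both eigenvalues < 0, so H is negative definite -> x* is a strict local max.

max


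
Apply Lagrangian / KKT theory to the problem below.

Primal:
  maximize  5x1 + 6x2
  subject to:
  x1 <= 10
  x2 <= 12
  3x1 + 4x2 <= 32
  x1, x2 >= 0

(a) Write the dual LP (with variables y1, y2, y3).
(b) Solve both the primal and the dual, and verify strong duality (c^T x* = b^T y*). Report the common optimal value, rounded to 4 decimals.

The standard primal-dual pair for 'max c^T x s.t. A x <= b, x >= 0' is:
  Dual:  min b^T y  s.t.  A^T y >= c,  y >= 0.

So the dual LP is:
  minimize  10y1 + 12y2 + 32y3
  subject to:
    y1 + 3y3 >= 5
    y2 + 4y3 >= 6
    y1, y2, y3 >= 0

Solving the primal: x* = (10, 0.5).
  primal value c^T x* = 53.
Solving the dual: y* = (0.5, 0, 1.5).
  dual value b^T y* = 53.
Strong duality: c^T x* = b^T y*. Confirmed.

53


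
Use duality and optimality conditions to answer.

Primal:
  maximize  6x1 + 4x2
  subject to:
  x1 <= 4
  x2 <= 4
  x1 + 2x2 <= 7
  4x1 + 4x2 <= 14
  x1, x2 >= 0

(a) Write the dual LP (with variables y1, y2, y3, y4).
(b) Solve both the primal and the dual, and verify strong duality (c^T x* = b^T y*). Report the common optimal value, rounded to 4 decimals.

The standard primal-dual pair for 'max c^T x s.t. A x <= b, x >= 0' is:
  Dual:  min b^T y  s.t.  A^T y >= c,  y >= 0.

So the dual LP is:
  minimize  4y1 + 4y2 + 7y3 + 14y4
  subject to:
    y1 + y3 + 4y4 >= 6
    y2 + 2y3 + 4y4 >= 4
    y1, y2, y3, y4 >= 0

Solving the primal: x* = (3.5, 0).
  primal value c^T x* = 21.
Solving the dual: y* = (0, 0, 0, 1.5).
  dual value b^T y* = 21.
Strong duality: c^T x* = b^T y*. Confirmed.

21


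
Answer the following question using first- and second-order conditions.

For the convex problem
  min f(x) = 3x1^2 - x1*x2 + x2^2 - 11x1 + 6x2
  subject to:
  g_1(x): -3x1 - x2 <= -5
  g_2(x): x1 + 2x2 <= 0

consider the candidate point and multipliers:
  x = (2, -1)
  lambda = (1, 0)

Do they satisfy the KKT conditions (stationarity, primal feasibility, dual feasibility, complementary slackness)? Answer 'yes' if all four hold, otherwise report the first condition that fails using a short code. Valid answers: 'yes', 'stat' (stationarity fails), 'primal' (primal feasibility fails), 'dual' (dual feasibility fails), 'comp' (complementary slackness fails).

Gradient of f: grad f(x) = Q x + c = (2, 2)
Constraint values g_i(x) = a_i^T x - b_i:
  g_1((2, -1)) = 0
  g_2((2, -1)) = 0
Stationarity residual: grad f(x) + sum_i lambda_i a_i = (-1, 1)
  -> stationarity FAILS
Primal feasibility (all g_i <= 0): OK
Dual feasibility (all lambda_i >= 0): OK
Complementary slackness (lambda_i * g_i(x) = 0 for all i): OK

Verdict: the first failing condition is stationarity -> stat.

stat


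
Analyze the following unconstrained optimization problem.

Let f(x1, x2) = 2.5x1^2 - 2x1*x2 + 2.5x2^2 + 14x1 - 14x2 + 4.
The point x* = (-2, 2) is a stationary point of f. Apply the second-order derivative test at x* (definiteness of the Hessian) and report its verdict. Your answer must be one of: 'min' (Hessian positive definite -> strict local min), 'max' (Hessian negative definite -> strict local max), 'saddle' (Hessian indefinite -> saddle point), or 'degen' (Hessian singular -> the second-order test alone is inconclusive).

Compute the Hessian H = grad^2 f:
  H = [[5, -2], [-2, 5]]
Verify stationarity: grad f(x*) = H x* + g = (0, 0).
Eigenvalues of H: 3, 7.
Both eigenvalues > 0, so H is positive definite -> x* is a strict local min.

min


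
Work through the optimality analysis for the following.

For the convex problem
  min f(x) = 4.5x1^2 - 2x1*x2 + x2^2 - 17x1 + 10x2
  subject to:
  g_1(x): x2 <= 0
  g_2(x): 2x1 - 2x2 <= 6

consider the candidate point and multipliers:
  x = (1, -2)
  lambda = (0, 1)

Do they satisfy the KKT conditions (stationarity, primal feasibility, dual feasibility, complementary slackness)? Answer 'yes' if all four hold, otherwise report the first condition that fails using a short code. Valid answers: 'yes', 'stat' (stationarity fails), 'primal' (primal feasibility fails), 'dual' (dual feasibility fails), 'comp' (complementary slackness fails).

Gradient of f: grad f(x) = Q x + c = (-4, 4)
Constraint values g_i(x) = a_i^T x - b_i:
  g_1((1, -2)) = -2
  g_2((1, -2)) = 0
Stationarity residual: grad f(x) + sum_i lambda_i a_i = (-2, 2)
  -> stationarity FAILS
Primal feasibility (all g_i <= 0): OK
Dual feasibility (all lambda_i >= 0): OK
Complementary slackness (lambda_i * g_i(x) = 0 for all i): OK

Verdict: the first failing condition is stationarity -> stat.

stat


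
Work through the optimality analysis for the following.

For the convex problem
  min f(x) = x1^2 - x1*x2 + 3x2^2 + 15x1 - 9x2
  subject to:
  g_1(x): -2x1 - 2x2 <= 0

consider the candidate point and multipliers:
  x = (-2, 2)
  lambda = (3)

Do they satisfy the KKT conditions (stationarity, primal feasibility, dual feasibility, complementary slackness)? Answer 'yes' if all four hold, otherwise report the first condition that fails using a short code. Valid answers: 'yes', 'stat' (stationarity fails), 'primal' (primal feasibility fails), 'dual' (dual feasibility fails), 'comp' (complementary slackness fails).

Gradient of f: grad f(x) = Q x + c = (9, 5)
Constraint values g_i(x) = a_i^T x - b_i:
  g_1((-2, 2)) = 0
Stationarity residual: grad f(x) + sum_i lambda_i a_i = (3, -1)
  -> stationarity FAILS
Primal feasibility (all g_i <= 0): OK
Dual feasibility (all lambda_i >= 0): OK
Complementary slackness (lambda_i * g_i(x) = 0 for all i): OK

Verdict: the first failing condition is stationarity -> stat.

stat


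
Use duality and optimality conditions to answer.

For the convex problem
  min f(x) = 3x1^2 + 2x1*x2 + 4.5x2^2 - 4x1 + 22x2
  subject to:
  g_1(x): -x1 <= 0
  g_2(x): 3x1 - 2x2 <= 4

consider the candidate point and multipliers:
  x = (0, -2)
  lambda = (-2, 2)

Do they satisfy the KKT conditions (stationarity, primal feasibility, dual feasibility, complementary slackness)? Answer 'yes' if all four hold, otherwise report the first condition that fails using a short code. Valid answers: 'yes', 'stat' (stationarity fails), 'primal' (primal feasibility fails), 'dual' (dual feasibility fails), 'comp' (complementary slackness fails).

Gradient of f: grad f(x) = Q x + c = (-8, 4)
Constraint values g_i(x) = a_i^T x - b_i:
  g_1((0, -2)) = 0
  g_2((0, -2)) = 0
Stationarity residual: grad f(x) + sum_i lambda_i a_i = (0, 0)
  -> stationarity OK
Primal feasibility (all g_i <= 0): OK
Dual feasibility (all lambda_i >= 0): FAILS
Complementary slackness (lambda_i * g_i(x) = 0 for all i): OK

Verdict: the first failing condition is dual_feasibility -> dual.

dual


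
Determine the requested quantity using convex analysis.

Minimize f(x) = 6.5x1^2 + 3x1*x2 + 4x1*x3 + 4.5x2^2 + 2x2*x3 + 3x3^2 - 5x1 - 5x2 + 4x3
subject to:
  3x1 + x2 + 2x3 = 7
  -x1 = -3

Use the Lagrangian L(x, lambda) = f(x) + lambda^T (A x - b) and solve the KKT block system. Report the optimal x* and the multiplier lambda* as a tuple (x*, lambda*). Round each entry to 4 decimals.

Form the Lagrangian:
  L(x, lambda) = (1/2) x^T Q x + c^T x + lambda^T (A x - b)
Stationarity (grad_x L = 0): Q x + c + A^T lambda = 0.
Primal feasibility: A x = b.

This gives the KKT block system:
  [ Q   A^T ] [ x     ]   [-c ]
  [ A    0  ] [ lambda ] = [ b ]

Solving the linear system:
  x*      = (3, 0.3529, -1.1765)
  lambda* = (-4.8235, 15.8824)
  f(x*)   = 29.9706

x* = (3, 0.3529, -1.1765), lambda* = (-4.8235, 15.8824)


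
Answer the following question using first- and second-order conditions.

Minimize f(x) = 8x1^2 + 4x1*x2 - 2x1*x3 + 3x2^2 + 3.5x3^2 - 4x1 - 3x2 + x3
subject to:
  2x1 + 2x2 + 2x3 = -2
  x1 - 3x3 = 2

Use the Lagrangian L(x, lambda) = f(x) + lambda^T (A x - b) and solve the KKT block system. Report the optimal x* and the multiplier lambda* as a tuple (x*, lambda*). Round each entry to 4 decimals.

Form the Lagrangian:
  L(x, lambda) = (1/2) x^T Q x + c^T x + lambda^T (A x - b)
Stationarity (grad_x L = 0): Q x + c + A^T lambda = 0.
Primal feasibility: A x = b.

This gives the KKT block system:
  [ Q   A^T ] [ x     ]   [-c ]
  [ A    0  ] [ lambda ] = [ b ]

Solving the linear system:
  x*      = (-0.0935, -0.2086, -0.6978)
  lambda* = (2.3129, 0.3094)
  f(x*)   = 2.1547

x* = (-0.0935, -0.2086, -0.6978), lambda* = (2.3129, 0.3094)


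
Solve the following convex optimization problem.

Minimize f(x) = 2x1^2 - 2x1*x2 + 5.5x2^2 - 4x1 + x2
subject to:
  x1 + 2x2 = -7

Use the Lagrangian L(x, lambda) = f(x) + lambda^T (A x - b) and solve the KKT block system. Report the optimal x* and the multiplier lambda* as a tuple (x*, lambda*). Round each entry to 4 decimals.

Form the Lagrangian:
  L(x, lambda) = (1/2) x^T Q x + c^T x + lambda^T (A x - b)
Stationarity (grad_x L = 0): Q x + c + A^T lambda = 0.
Primal feasibility: A x = b.

This gives the KKT block system:
  [ Q   A^T ] [ x     ]   [-c ]
  [ A    0  ] [ lambda ] = [ b ]

Solving the linear system:
  x*      = (-2.4857, -2.2571)
  lambda* = (9.4286)
  f(x*)   = 36.8429

x* = (-2.4857, -2.2571), lambda* = (9.4286)


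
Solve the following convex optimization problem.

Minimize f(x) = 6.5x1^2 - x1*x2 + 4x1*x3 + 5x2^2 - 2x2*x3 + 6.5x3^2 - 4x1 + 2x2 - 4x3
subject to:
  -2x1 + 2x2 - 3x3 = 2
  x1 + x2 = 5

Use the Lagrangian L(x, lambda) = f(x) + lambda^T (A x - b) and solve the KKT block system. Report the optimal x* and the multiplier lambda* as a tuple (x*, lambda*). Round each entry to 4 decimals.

Form the Lagrangian:
  L(x, lambda) = (1/2) x^T Q x + c^T x + lambda^T (A x - b)
Stationarity (grad_x L = 0): Q x + c + A^T lambda = 0.
Primal feasibility: A x = b.

This gives the KKT block system:
  [ Q   A^T ] [ x     ]   [-c ]
  [ A    0  ] [ lambda ] = [ b ]

Solving the linear system:
  x*      = (2.2595, 2.7405, -0.346)
  lambda* = (-1.6471, -24.5433)
  f(x*)   = 61.9187

x* = (2.2595, 2.7405, -0.346), lambda* = (-1.6471, -24.5433)


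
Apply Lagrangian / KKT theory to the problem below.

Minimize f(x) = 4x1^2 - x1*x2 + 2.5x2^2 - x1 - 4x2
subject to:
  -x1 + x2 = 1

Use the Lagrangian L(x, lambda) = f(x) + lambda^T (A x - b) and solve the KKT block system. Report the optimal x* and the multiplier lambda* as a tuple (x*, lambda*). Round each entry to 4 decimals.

Form the Lagrangian:
  L(x, lambda) = (1/2) x^T Q x + c^T x + lambda^T (A x - b)
Stationarity (grad_x L = 0): Q x + c + A^T lambda = 0.
Primal feasibility: A x = b.

This gives the KKT block system:
  [ Q   A^T ] [ x     ]   [-c ]
  [ A    0  ] [ lambda ] = [ b ]

Solving the linear system:
  x*      = (0.0909, 1.0909)
  lambda* = (-1.3636)
  f(x*)   = -1.5455

x* = (0.0909, 1.0909), lambda* = (-1.3636)


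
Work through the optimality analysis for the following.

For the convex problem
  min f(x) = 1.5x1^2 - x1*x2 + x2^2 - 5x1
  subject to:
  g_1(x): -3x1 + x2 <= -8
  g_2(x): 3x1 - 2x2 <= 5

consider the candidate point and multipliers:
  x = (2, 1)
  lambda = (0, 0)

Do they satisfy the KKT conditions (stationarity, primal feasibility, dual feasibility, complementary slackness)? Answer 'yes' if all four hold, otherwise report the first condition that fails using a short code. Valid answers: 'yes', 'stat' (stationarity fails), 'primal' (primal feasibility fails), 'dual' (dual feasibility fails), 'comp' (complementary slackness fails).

Gradient of f: grad f(x) = Q x + c = (0, 0)
Constraint values g_i(x) = a_i^T x - b_i:
  g_1((2, 1)) = 3
  g_2((2, 1)) = -1
Stationarity residual: grad f(x) + sum_i lambda_i a_i = (0, 0)
  -> stationarity OK
Primal feasibility (all g_i <= 0): FAILS
Dual feasibility (all lambda_i >= 0): OK
Complementary slackness (lambda_i * g_i(x) = 0 for all i): OK

Verdict: the first failing condition is primal_feasibility -> primal.

primal


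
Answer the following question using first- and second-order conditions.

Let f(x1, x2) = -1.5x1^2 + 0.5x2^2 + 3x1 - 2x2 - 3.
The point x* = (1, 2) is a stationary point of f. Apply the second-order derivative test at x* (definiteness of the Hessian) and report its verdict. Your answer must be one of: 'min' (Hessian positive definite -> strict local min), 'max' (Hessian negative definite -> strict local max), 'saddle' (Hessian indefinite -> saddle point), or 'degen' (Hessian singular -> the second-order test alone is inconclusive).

Compute the Hessian H = grad^2 f:
  H = [[-3, 0], [0, 1]]
Verify stationarity: grad f(x*) = H x* + g = (0, 0).
Eigenvalues of H: -3, 1.
Eigenvalues have mixed signs, so H is indefinite -> x* is a saddle point.

saddle


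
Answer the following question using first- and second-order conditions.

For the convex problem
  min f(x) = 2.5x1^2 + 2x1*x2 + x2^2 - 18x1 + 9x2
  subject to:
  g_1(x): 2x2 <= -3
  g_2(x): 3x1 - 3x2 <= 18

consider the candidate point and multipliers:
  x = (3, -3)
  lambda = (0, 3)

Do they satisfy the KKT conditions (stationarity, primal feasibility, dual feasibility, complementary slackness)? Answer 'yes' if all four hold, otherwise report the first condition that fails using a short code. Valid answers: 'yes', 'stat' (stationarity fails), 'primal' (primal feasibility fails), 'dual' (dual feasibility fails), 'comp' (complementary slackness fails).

Gradient of f: grad f(x) = Q x + c = (-9, 9)
Constraint values g_i(x) = a_i^T x - b_i:
  g_1((3, -3)) = -3
  g_2((3, -3)) = 0
Stationarity residual: grad f(x) + sum_i lambda_i a_i = (0, 0)
  -> stationarity OK
Primal feasibility (all g_i <= 0): OK
Dual feasibility (all lambda_i >= 0): OK
Complementary slackness (lambda_i * g_i(x) = 0 for all i): OK

Verdict: yes, KKT holds.

yes


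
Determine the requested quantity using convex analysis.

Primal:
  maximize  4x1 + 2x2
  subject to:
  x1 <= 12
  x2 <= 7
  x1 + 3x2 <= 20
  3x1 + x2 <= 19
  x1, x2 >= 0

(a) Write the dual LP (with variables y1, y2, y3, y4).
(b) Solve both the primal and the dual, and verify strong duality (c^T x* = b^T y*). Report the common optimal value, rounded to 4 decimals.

The standard primal-dual pair for 'max c^T x s.t. A x <= b, x >= 0' is:
  Dual:  min b^T y  s.t.  A^T y >= c,  y >= 0.

So the dual LP is:
  minimize  12y1 + 7y2 + 20y3 + 19y4
  subject to:
    y1 + y3 + 3y4 >= 4
    y2 + 3y3 + y4 >= 2
    y1, y2, y3, y4 >= 0

Solving the primal: x* = (4.625, 5.125).
  primal value c^T x* = 28.75.
Solving the dual: y* = (0, 0, 0.25, 1.25).
  dual value b^T y* = 28.75.
Strong duality: c^T x* = b^T y*. Confirmed.

28.75


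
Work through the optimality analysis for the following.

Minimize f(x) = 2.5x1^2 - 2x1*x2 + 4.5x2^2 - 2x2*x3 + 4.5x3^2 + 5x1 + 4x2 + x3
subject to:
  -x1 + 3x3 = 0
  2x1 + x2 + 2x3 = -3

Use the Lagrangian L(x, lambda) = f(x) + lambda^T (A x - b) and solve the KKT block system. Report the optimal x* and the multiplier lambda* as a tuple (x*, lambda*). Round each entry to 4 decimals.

Form the Lagrangian:
  L(x, lambda) = (1/2) x^T Q x + c^T x + lambda^T (A x - b)
Stationarity (grad_x L = 0): Q x + c + A^T lambda = 0.
Primal feasibility: A x = b.

This gives the KKT block system:
  [ Q   A^T ] [ x     ]   [-c ]
  [ A    0  ] [ lambda ] = [ b ]

Solving the linear system:
  x*      = (-0.8865, -0.6359, -0.2955)
  lambda* = (0.5567, -0.6412)
  f(x*)   = -4.5976

x* = (-0.8865, -0.6359, -0.2955), lambda* = (0.5567, -0.6412)


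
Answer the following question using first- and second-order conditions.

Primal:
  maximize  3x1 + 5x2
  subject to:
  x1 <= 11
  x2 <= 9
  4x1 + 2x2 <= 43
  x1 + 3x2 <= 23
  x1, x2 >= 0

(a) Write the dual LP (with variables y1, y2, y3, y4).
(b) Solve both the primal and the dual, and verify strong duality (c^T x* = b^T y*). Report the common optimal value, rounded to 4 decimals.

The standard primal-dual pair for 'max c^T x s.t. A x <= b, x >= 0' is:
  Dual:  min b^T y  s.t.  A^T y >= c,  y >= 0.

So the dual LP is:
  minimize  11y1 + 9y2 + 43y3 + 23y4
  subject to:
    y1 + 4y3 + y4 >= 3
    y2 + 2y3 + 3y4 >= 5
    y1, y2, y3, y4 >= 0

Solving the primal: x* = (8.3, 4.9).
  primal value c^T x* = 49.4.
Solving the dual: y* = (0, 0, 0.4, 1.4).
  dual value b^T y* = 49.4.
Strong duality: c^T x* = b^T y*. Confirmed.

49.4


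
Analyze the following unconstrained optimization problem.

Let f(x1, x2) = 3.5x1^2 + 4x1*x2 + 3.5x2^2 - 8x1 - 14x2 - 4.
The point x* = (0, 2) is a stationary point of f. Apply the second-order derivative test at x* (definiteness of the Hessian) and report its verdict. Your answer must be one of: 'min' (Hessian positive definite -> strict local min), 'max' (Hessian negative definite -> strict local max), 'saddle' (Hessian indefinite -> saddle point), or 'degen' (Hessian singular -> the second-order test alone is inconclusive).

Compute the Hessian H = grad^2 f:
  H = [[7, 4], [4, 7]]
Verify stationarity: grad f(x*) = H x* + g = (0, 0).
Eigenvalues of H: 3, 11.
Both eigenvalues > 0, so H is positive definite -> x* is a strict local min.

min


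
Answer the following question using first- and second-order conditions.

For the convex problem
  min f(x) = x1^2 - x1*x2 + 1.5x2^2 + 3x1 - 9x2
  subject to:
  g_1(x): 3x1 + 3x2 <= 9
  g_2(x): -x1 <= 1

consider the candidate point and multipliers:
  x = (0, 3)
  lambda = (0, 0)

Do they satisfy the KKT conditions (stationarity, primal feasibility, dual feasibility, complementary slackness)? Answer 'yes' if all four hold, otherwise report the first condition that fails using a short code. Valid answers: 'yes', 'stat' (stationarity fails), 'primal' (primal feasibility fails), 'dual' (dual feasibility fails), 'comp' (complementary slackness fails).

Gradient of f: grad f(x) = Q x + c = (0, 0)
Constraint values g_i(x) = a_i^T x - b_i:
  g_1((0, 3)) = 0
  g_2((0, 3)) = -1
Stationarity residual: grad f(x) + sum_i lambda_i a_i = (0, 0)
  -> stationarity OK
Primal feasibility (all g_i <= 0): OK
Dual feasibility (all lambda_i >= 0): OK
Complementary slackness (lambda_i * g_i(x) = 0 for all i): OK

Verdict: yes, KKT holds.

yes


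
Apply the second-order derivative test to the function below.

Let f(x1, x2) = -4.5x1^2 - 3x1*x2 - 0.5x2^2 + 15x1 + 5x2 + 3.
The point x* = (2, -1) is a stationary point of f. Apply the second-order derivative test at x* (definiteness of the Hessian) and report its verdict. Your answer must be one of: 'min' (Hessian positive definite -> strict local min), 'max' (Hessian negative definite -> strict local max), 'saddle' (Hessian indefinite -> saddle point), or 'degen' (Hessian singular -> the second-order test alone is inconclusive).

Compute the Hessian H = grad^2 f:
  H = [[-9, -3], [-3, -1]]
Verify stationarity: grad f(x*) = H x* + g = (0, 0).
Eigenvalues of H: -10, 0.
H has a zero eigenvalue (singular; negative semidefinite but not definite), so H is neither positive definite, negative definite, nor indefinite. The second-order test alone is inconclusive -> degen.
(Indeed, f is constant along the null direction of H through x*, so x* is not a strict local extremum.)

degen


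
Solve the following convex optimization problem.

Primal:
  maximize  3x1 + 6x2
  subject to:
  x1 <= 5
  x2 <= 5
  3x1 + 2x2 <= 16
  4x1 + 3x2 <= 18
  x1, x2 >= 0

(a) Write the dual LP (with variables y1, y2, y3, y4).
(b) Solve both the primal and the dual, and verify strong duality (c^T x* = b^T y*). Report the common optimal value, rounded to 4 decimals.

The standard primal-dual pair for 'max c^T x s.t. A x <= b, x >= 0' is:
  Dual:  min b^T y  s.t.  A^T y >= c,  y >= 0.

So the dual LP is:
  minimize  5y1 + 5y2 + 16y3 + 18y4
  subject to:
    y1 + 3y3 + 4y4 >= 3
    y2 + 2y3 + 3y4 >= 6
    y1, y2, y3, y4 >= 0

Solving the primal: x* = (0.75, 5).
  primal value c^T x* = 32.25.
Solving the dual: y* = (0, 3.75, 0, 0.75).
  dual value b^T y* = 32.25.
Strong duality: c^T x* = b^T y*. Confirmed.

32.25


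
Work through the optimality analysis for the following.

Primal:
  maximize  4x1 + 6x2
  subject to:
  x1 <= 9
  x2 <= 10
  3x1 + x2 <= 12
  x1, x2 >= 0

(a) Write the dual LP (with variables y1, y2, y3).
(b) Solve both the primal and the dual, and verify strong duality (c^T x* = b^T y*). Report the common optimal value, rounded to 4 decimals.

The standard primal-dual pair for 'max c^T x s.t. A x <= b, x >= 0' is:
  Dual:  min b^T y  s.t.  A^T y >= c,  y >= 0.

So the dual LP is:
  minimize  9y1 + 10y2 + 12y3
  subject to:
    y1 + 3y3 >= 4
    y2 + y3 >= 6
    y1, y2, y3 >= 0

Solving the primal: x* = (0.6667, 10).
  primal value c^T x* = 62.6667.
Solving the dual: y* = (0, 4.6667, 1.3333).
  dual value b^T y* = 62.6667.
Strong duality: c^T x* = b^T y*. Confirmed.

62.6667


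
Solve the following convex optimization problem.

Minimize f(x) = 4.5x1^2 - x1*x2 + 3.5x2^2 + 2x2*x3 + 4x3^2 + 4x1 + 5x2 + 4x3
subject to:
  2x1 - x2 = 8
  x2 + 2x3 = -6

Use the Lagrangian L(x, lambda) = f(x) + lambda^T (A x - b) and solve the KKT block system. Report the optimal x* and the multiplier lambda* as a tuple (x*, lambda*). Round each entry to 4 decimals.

Form the Lagrangian:
  L(x, lambda) = (1/2) x^T Q x + c^T x + lambda^T (A x - b)
Stationarity (grad_x L = 0): Q x + c + A^T lambda = 0.
Primal feasibility: A x = b.

This gives the KKT block system:
  [ Q   A^T ] [ x     ]   [-c ]
  [ A    0  ] [ lambda ] = [ b ]

Solving the linear system:
  x*      = (2.4848, -3.0303, -1.4848)
  lambda* = (-14.697, 6.9697)
  f(x*)   = 74.1212

x* = (2.4848, -3.0303, -1.4848), lambda* = (-14.697, 6.9697)


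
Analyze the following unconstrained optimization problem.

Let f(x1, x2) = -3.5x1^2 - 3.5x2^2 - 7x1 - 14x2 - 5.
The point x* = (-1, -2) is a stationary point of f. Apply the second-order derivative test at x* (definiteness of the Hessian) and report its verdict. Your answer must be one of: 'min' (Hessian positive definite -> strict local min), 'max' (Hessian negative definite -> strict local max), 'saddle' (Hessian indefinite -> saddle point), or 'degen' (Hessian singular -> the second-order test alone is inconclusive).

Compute the Hessian H = grad^2 f:
  H = [[-7, 0], [0, -7]]
Verify stationarity: grad f(x*) = H x* + g = (0, 0).
Eigenvalues of H: -7, -7.
Both eigenvalues < 0, so H is negative definite -> x* is a strict local max.

max


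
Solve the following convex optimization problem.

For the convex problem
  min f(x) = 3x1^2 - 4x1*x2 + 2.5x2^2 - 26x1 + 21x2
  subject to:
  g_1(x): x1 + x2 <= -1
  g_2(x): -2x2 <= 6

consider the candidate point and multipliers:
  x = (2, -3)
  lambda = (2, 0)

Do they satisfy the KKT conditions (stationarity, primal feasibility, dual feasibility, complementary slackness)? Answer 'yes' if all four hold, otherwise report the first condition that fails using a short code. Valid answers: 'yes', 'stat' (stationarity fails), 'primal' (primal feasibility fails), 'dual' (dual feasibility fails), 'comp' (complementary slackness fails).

Gradient of f: grad f(x) = Q x + c = (-2, -2)
Constraint values g_i(x) = a_i^T x - b_i:
  g_1((2, -3)) = 0
  g_2((2, -3)) = 0
Stationarity residual: grad f(x) + sum_i lambda_i a_i = (0, 0)
  -> stationarity OK
Primal feasibility (all g_i <= 0): OK
Dual feasibility (all lambda_i >= 0): OK
Complementary slackness (lambda_i * g_i(x) = 0 for all i): OK

Verdict: yes, KKT holds.

yes


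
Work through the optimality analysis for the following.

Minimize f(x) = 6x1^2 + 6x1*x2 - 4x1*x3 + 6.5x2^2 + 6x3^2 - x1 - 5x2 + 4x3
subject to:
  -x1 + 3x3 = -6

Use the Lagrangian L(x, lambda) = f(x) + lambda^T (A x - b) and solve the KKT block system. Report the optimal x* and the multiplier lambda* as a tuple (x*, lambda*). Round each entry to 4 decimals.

Form the Lagrangian:
  L(x, lambda) = (1/2) x^T Q x + c^T x + lambda^T (A x - b)
Stationarity (grad_x L = 0): Q x + c + A^T lambda = 0.
Primal feasibility: A x = b.

This gives the KKT block system:
  [ Q   A^T ] [ x     ]   [-c ]
  [ A    0  ] [ lambda ] = [ b ]

Solving the linear system:
  x*      = (-0.3344, 0.539, -2.1115)
  lambda* = (6.6667)
  f(x*)   = 14.5969

x* = (-0.3344, 0.539, -2.1115), lambda* = (6.6667)


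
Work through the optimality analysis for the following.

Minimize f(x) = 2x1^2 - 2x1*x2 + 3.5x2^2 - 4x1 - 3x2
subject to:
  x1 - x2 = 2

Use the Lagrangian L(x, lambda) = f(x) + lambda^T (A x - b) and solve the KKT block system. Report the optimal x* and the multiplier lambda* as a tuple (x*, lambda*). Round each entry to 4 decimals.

Form the Lagrangian:
  L(x, lambda) = (1/2) x^T Q x + c^T x + lambda^T (A x - b)
Stationarity (grad_x L = 0): Q x + c + A^T lambda = 0.
Primal feasibility: A x = b.

This gives the KKT block system:
  [ Q   A^T ] [ x     ]   [-c ]
  [ A    0  ] [ lambda ] = [ b ]

Solving the linear system:
  x*      = (2.4286, 0.4286)
  lambda* = (-4.8571)
  f(x*)   = -0.6429

x* = (2.4286, 0.4286), lambda* = (-4.8571)


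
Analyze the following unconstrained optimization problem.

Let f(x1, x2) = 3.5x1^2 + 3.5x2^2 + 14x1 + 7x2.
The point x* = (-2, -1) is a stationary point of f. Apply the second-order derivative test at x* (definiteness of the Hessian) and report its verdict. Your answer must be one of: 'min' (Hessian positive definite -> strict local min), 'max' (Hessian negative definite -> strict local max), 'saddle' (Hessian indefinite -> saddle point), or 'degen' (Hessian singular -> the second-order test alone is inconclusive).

Compute the Hessian H = grad^2 f:
  H = [[7, 0], [0, 7]]
Verify stationarity: grad f(x*) = H x* + g = (0, 0).
Eigenvalues of H: 7, 7.
Both eigenvalues > 0, so H is positive definite -> x* is a strict local min.

min


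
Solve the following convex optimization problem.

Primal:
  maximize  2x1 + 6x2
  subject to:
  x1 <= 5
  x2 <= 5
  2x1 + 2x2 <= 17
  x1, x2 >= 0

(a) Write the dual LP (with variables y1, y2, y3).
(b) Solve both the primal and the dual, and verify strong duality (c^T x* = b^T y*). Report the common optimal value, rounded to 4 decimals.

The standard primal-dual pair for 'max c^T x s.t. A x <= b, x >= 0' is:
  Dual:  min b^T y  s.t.  A^T y >= c,  y >= 0.

So the dual LP is:
  minimize  5y1 + 5y2 + 17y3
  subject to:
    y1 + 2y3 >= 2
    y2 + 2y3 >= 6
    y1, y2, y3 >= 0

Solving the primal: x* = (3.5, 5).
  primal value c^T x* = 37.
Solving the dual: y* = (0, 4, 1).
  dual value b^T y* = 37.
Strong duality: c^T x* = b^T y*. Confirmed.

37


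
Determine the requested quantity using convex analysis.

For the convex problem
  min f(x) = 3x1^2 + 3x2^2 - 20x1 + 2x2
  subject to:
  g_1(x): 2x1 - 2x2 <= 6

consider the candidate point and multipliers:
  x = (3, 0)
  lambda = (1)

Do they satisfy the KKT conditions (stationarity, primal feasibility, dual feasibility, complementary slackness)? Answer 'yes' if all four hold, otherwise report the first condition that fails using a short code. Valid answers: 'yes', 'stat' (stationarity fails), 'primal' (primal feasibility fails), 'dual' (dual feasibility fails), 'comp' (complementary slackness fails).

Gradient of f: grad f(x) = Q x + c = (-2, 2)
Constraint values g_i(x) = a_i^T x - b_i:
  g_1((3, 0)) = 0
Stationarity residual: grad f(x) + sum_i lambda_i a_i = (0, 0)
  -> stationarity OK
Primal feasibility (all g_i <= 0): OK
Dual feasibility (all lambda_i >= 0): OK
Complementary slackness (lambda_i * g_i(x) = 0 for all i): OK

Verdict: yes, KKT holds.

yes
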